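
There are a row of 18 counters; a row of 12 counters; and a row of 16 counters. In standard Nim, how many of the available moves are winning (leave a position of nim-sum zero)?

Compute the nim-sum pairwise:
18 ^ 12 = 30
30 ^ 16 = 14
The overall nim-sum is X = 14. A row of size p has a winning move iff p XOR X < p (reduce it to p XOR X).
  18: 18 XOR 14 = 28 ≥ 18 — no move.
  12: 12 XOR 14 = 2 < 12 — winning move (to 2).
  16: 16 XOR 14 = 30 ≥ 16 — no move.
That gives 1 winning move.

1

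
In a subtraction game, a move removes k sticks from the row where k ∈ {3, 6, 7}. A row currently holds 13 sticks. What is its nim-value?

1

Grundy values for subtraction set {3, 6, 7}:
g(0) = mex{} = 0
g(1) = mex{} = 0
g(2) = mex{} = 0
g(3) = mex{0} = 1
g(4) = mex{0} = 1
g(5) = mex{0} = 1
g(6) = mex{0,1} = 2
g(7) = mex{0,1} = 2
g(8) = mex{0,1} = 2
g(9) = mex{0,1,2} = 3
g(10) = mex{1,2} = 0
g(11) = mex{1,2} = 0
g(12) = mex{1,2,3} = 0
g(13) = mex{0,2} = 1
So g(13) = 1.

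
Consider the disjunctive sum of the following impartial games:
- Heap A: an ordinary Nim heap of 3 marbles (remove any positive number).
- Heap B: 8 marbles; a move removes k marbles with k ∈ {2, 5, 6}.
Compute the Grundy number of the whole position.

3

Heap A is a plain Nim heap of size 3, so its Grundy value is 3.
For heap B, compute g(0), g(1), … with moves {2, 5, 6}:
g(0) = mex{} = 0
g(1) = mex{} = 0
g(2) = mex{0} = 1
g(3) = mex{0} = 1
g(4) = mex{1} = 0
g(5) = mex{0,1} = 2
g(6) = mex{0} = 1
g(7) = mex{0,1,2} = 3
g(8) = mex{1} = 0
So g(8) = 0.
The value of a disjunctive sum is the nim-sum of the parts.
Combined value = 3 XOR 0 = 3.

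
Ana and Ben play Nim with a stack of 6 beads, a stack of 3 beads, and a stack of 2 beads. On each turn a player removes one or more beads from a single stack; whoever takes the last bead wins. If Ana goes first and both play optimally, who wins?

Nim-sum: 6 ^ 3 ^ 2 = 7.
The nim-sum is 7 ≠ 0, so this is an N-position: the player to move can win; Ana has a winning move.

Ana wins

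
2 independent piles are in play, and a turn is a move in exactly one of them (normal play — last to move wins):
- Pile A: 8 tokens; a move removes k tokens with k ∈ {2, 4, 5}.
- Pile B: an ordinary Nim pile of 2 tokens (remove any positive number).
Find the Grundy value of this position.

For pile A, compute g(0), g(1), … with moves {2, 4, 5}:
k:     0  1  2  3  4  5  6  7  8
g(k):  0  0  1  1  2  2  3  0  0
So g(8) = 0.
Pile B is a plain Nim pile of size 2, so its Grundy value is 2.
The value of a disjunctive sum is the nim-sum of the parts.
Combined value = 0 XOR 2 = 2.

2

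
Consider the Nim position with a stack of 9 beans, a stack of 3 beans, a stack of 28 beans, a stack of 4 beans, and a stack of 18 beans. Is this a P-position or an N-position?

P-position

Write each in binary and XOR column by column:
  01001  (9)
  00011  (3)
  11100  (28)
  00100  (4)
  10010  (18)
  -----
  00000  (0)
The nim-sum is 0, so this is a P-position: the player to move is in a losing position under optimal play.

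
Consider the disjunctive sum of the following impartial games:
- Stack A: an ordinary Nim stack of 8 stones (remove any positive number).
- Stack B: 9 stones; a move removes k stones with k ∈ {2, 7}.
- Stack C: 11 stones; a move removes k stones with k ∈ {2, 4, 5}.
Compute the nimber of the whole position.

10

Stack A is a plain Nim stack of size 8, so its Grundy value is 8.
Grundy values for stack B (subtraction set {2, 7}):
g(0) = mex{} = 0
g(1) = mex{} = 0
g(2) = mex{0} = 1
g(3) = mex{0} = 1
g(4) = mex{1} = 0
g(5) = mex{1} = 0
g(6) = mex{0} = 1
g(7) = mex{0} = 1
g(8) = mex{0,1} = 2
g(9) = mex{1} = 0
So g(9) = 0.
Build the Grundy sequence for stack C with g(k) = mex{g(k−s) : s ∈ {2, 4, 5}, s ≤ k}:
k:     0  1  2  3  4  5  6  7  8  9 10 11
g(k):  0  0  1  1  2  2  3  0  0  1  1  2
So g(11) = 2.
By the Sprague-Grundy theorem, the Grundy value of a sum of independent games is the XOR of the component values.
Combined value = 8 XOR 0 XOR 2 = 10.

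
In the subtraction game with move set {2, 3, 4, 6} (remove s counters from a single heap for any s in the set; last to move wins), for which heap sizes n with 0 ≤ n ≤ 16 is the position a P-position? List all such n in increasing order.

0, 1, 8, 9, 16

Grundy values for subtraction set {2, 3, 4, 6}:
k:     0  1  2  3  4  5  6  7  8  9 10 11 12 13 14 15 16
g(k):  0  0  1  1  2  2  3  3  0  0  1  1  2  2  3  3  0
The P-positions (g = 0) in 0..16 are 0, 1, 8, 9, 16.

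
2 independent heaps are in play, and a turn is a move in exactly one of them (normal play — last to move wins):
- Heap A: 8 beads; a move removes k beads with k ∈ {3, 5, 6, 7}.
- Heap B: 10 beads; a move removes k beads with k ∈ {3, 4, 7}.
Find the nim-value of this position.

Build the Grundy sequence for heap A with g(k) = mex{g(k−s) : s ∈ {3, 5, 6, 7}, s ≤ k}:
g(0) = mex{} = 0
g(1) = mex{} = 0
g(2) = mex{} = 0
g(3) = mex{0} = 1
g(4) = mex{0} = 1
g(5) = mex{0} = 1
g(6) = mex{0,1} = 2
g(7) = mex{0,1} = 2
g(8) = mex{0,1} = 2
So g(8) = 2.
Grundy values for heap B (subtraction set {3, 4, 7}):
k:     0  1  2  3  4  5  6  7  8  9 10
g(k):  0  0  0  1  1  1  2  2  2  3  0
So g(10) = 0.
By the Sprague-Grundy theorem, the Grundy value of a sum of independent games is the XOR of the component values.
Combined value = 2 ⊕ 0 = 2.

2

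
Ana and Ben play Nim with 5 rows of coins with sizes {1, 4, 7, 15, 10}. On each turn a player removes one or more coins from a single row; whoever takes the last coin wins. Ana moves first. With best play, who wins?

Ana wins

Compute the nim-sum pairwise:
1 XOR 4 = 5
5 XOR 7 = 2
2 XOR 15 = 13
13 XOR 10 = 7
The nim-sum is 7 ≠ 0, so this is an N-position: the player to move can win; Ana has a winning move.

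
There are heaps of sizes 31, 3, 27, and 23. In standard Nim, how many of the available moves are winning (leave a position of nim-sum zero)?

3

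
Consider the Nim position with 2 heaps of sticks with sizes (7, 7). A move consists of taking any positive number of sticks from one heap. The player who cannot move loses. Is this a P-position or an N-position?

Compute the nim-sum pairwise:
7 ^ 7 = 0
The nim-sum is 0, so this is a P-position: the player to move is in a losing position under optimal play.

P-position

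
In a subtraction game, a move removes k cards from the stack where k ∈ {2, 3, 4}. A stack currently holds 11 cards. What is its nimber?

2

Grundy values for subtraction set {2, 3, 4}:
k:     0  1  2  3  4  5  6  7  8  9 10 11
g(k):  0  0  1  1  2  2  0  0  1  1  2  2
So g(11) = 2.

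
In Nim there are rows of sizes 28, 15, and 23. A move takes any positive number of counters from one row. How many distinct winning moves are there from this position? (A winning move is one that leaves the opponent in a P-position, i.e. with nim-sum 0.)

3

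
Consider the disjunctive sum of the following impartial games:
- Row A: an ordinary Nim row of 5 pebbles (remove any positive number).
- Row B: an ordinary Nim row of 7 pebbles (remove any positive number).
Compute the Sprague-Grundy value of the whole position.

Row A is a plain Nim row of size 5, so its Grundy value is 5.
Row B is a plain Nim row of size 7, so its Grundy value is 7.
By the Sprague-Grundy theorem, the Grundy value of a sum of independent games is the XOR of the component values.
Combined value = 5 ⊕ 7 = 2.

2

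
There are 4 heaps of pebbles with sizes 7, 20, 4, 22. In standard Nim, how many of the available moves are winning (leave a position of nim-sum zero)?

Nim-sum: 7 ⊕ 20 ⊕ 4 ⊕ 22 = 1.
The overall nim-sum is X = 1. A heap of size p has a winning move iff p XOR X < p (reduce it to p XOR X).
  7: 7 XOR 1 = 6 < 7 — winning move (to 6).
  20: 20 XOR 1 = 21 ≥ 20 — no move.
  4: 4 XOR 1 = 5 ≥ 4 — no move.
  22: 22 XOR 1 = 23 ≥ 22 — no move.
That gives 1 winning move.

1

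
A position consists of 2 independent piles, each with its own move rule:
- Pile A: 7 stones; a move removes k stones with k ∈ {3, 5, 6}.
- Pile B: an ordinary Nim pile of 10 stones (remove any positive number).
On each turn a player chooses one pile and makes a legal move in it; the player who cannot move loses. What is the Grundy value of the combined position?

8

Grundy values for pile A (subtraction set {3, 5, 6}):
g(0) = mex{} = 0
g(1) = mex{} = 0
g(2) = mex{} = 0
g(3) = mex{0} = 1
g(4) = mex{0} = 1
g(5) = mex{0} = 1
g(6) = mex{0,1} = 2
g(7) = mex{0,1} = 2
So g(7) = 2.
Pile B is a plain Nim pile of size 10, so its Grundy value is 10.
By the Sprague-Grundy theorem, the Grundy value of a sum of independent games is the XOR of the component values.
Combined value = 2 XOR 10 = 8.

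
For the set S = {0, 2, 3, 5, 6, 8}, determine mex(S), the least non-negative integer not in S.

0 is in the set but 1 is not, so the mex is 1.

1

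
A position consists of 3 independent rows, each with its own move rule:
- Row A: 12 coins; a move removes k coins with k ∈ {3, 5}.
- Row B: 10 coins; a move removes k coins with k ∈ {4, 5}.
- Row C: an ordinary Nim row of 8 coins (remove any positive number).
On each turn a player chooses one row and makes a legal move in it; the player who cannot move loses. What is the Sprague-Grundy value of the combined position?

For row A, compute g(0), g(1), … with moves {3, 5}:
k:     0  1  2  3  4  5  6  7  8  9 10 11 12
g(k):  0  0  0  1  1  1  2  2  0  0  0  1  1
So g(12) = 1.
For row B, compute g(0), g(1), … with moves {4, 5}:
g(0) = mex{} = 0
g(1) = mex{} = 0
g(2) = mex{} = 0
g(3) = mex{} = 0
g(4) = mex{0} = 1
g(5) = mex{0} = 1
g(6) = mex{0} = 1
g(7) = mex{0} = 1
g(8) = mex{0,1} = 2
g(9) = mex{1} = 0
g(10) = mex{1} = 0
So g(10) = 0.
Row C is a plain Nim row of size 8, so its Grundy value is 8.
By the Sprague-Grundy theorem, the Grundy value of a sum of independent games is the XOR of the component values.
Combined value = 1 ⊕ 0 ⊕ 8 = 9.

9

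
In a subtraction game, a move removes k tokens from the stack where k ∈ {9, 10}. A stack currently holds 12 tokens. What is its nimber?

Build the Grundy sequence with g(k) = mex{g(k−s) : s ∈ {9, 10}, s ≤ k}:
g(0) = mex{} = 0
g(1) = mex{} = 0
g(2) = mex{} = 0
g(3) = mex{} = 0
g(4) = mex{} = 0
g(5) = mex{} = 0
g(6) = mex{} = 0
g(7) = mex{} = 0
g(8) = mex{} = 0
g(9) = mex{0} = 1
g(10) = mex{0} = 1
g(11) = mex{0} = 1
g(12) = mex{0} = 1
So g(12) = 1.

1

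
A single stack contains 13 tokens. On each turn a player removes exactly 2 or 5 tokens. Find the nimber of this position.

Build the Grundy sequence with g(k) = mex{g(k−s) : s ∈ {2, 5}, s ≤ k}:
g(0) = mex{} = 0
g(1) = mex{} = 0
g(2) = mex{0} = 1
g(3) = mex{0} = 1
g(4) = mex{1} = 0
g(5) = mex{0,1} = 2
g(6) = mex{0} = 1
g(7) = mex{1,2} = 0
g(8) = mex{1} = 0
g(9) = mex{0} = 1
g(10) = mex{0,2} = 1
g(11) = mex{1} = 0
g(12) = mex{0,1} = 2
g(13) = mex{0} = 1
So g(13) = 1.

1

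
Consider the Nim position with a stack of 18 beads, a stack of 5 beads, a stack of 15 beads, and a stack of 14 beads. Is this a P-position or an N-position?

N-position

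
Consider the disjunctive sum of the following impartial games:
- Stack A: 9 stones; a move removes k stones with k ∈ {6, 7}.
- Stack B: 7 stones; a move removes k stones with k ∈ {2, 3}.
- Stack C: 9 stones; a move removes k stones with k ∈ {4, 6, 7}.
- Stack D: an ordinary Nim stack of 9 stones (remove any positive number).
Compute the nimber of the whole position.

11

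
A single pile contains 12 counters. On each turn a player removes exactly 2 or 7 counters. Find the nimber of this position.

Build the Grundy sequence with g(k) = mex{g(k−s) : s ∈ {2, 7}, s ≤ k}:
k:     0  1  2  3  4  5  6  7  8  9 10 11 12
g(k):  0  0  1  1  0  0  1  1  2  0  0  1  1
So g(12) = 1.

1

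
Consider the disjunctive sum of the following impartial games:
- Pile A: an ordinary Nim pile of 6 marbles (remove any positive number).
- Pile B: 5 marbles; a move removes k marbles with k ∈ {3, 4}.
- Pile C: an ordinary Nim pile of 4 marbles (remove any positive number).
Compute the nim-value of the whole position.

3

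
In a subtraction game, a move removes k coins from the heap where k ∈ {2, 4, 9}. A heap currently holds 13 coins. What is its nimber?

0

Grundy values for subtraction set {2, 4, 9}:
g(0) = mex{} = 0
g(1) = mex{} = 0
g(2) = mex{0} = 1
g(3) = mex{0} = 1
g(4) = mex{0,1} = 2
g(5) = mex{0,1} = 2
g(6) = mex{1,2} = 0
g(7) = mex{1,2} = 0
g(8) = mex{0,2} = 1
g(9) = mex{0,2} = 1
g(10) = mex{0,1} = 2
g(11) = mex{0,1} = 2
g(12) = mex{1,2} = 0
g(13) = mex{1,2} = 0
So g(13) = 0.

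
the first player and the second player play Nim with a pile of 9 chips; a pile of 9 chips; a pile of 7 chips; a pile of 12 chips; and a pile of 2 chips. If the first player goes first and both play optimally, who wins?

the first player wins

Nim-sum: 9 ^ 9 ^ 7 ^ 12 ^ 2 = 9.
The nim-sum is 9 ≠ 0, so this is an N-position: the player to move can win; the first player has a winning move.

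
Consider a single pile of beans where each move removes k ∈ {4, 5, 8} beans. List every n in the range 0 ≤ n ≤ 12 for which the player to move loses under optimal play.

0, 1, 2, 3, 12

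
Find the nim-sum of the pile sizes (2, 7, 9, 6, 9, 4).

7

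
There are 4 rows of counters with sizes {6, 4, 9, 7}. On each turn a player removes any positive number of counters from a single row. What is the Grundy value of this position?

Compute the nim-sum pairwise:
6 XOR 4 = 2
2 XOR 9 = 11
11 XOR 7 = 12

12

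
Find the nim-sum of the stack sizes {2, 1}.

3

Write each in binary and XOR column by column:
  10  (2)
  01  (1)
  --
  11  (3)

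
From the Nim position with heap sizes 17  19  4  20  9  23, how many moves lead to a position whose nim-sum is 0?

In binary:
  10001  (17)
  10011  (19)
  00100  (4)
  10100  (20)
  01001  (9)
  10111  (23)
  -----
  01100  (12)
The overall nim-sum is X = 12. A heap of size p has a winning move iff p XOR X < p (reduce it to p XOR X).
  17: 17 XOR 12 = 29 ≥ 17 — no move.
  19: 19 XOR 12 = 31 ≥ 19 — no move.
  4: 4 XOR 12 = 8 ≥ 4 — no move.
  20: 20 XOR 12 = 24 ≥ 20 — no move.
  9: 9 XOR 12 = 5 < 9 — winning move (to 5).
  23: 23 XOR 12 = 27 ≥ 23 — no move.
That gives 1 winning move.

1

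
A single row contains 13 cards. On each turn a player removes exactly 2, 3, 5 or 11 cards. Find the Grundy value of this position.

3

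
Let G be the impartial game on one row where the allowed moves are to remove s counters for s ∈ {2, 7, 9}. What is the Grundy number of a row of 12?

Grundy values for subtraction set {2, 7, 9}:
g(0) = mex{} = 0
g(1) = mex{} = 0
g(2) = mex{0} = 1
g(3) = mex{0} = 1
g(4) = mex{1} = 0
g(5) = mex{1} = 0
g(6) = mex{0} = 1
g(7) = mex{0} = 1
g(8) = mex{0,1} = 2
g(9) = mex{0,1} = 2
g(10) = mex{0,1,2} = 3
g(11) = mex{0,1,2} = 3
g(12) = mex{0,1,3} = 2
So g(12) = 2.

2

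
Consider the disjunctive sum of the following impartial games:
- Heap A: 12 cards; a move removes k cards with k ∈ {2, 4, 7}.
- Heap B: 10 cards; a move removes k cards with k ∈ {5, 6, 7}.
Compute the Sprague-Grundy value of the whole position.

2

Build the Grundy sequence for heap A with g(k) = mex{g(k−s) : s ∈ {2, 4, 7}, s ≤ k}:
k:     0  1  2  3  4  5  6  7  8  9 10 11 12
g(k):  0  0  1  1  2  2  0  3  1  0  2  1  0
So g(12) = 0.
Grundy values for heap B (subtraction set {5, 6, 7}):
g(0) = mex{} = 0
g(1) = mex{} = 0
g(2) = mex{} = 0
g(3) = mex{} = 0
g(4) = mex{} = 0
g(5) = mex{0} = 1
g(6) = mex{0} = 1
g(7) = mex{0} = 1
g(8) = mex{0} = 1
g(9) = mex{0} = 1
g(10) = mex{0,1} = 2
So g(10) = 2.
By the Sprague-Grundy theorem, the Grundy value of a sum of independent games is the XOR of the component values.
Combined value = 0 XOR 2 = 2.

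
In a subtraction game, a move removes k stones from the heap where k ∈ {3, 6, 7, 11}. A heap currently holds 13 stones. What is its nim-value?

1

Build the Grundy sequence with g(k) = mex{g(k−s) : s ∈ {3, 6, 7, 11}, s ≤ k}:
g(0) = mex{} = 0
g(1) = mex{} = 0
g(2) = mex{} = 0
g(3) = mex{0} = 1
g(4) = mex{0} = 1
g(5) = mex{0} = 1
g(6) = mex{0,1} = 2
g(7) = mex{0,1} = 2
g(8) = mex{0,1} = 2
g(9) = mex{0,1,2} = 3
g(10) = mex{1,2} = 0
g(11) = mex{0,1,2} = 3
g(12) = mex{0,1,2,3} = 4
g(13) = mex{0,2} = 1
So g(13) = 1.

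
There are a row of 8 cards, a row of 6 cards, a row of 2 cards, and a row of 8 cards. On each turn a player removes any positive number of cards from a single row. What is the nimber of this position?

Compute the nim-sum pairwise:
8 XOR 6 = 14
14 XOR 2 = 12
12 XOR 8 = 4

4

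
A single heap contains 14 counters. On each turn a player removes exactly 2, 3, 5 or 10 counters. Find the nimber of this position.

Compute g(0), g(1), … for moves {2, 3, 5, 10}:
g(0) = mex{} = 0
g(1) = mex{} = 0
g(2) = mex{0} = 1
g(3) = mex{0} = 1
g(4) = mex{0,1} = 2
g(5) = mex{0,1} = 2
g(6) = mex{0,1,2} = 3
g(7) = mex{1,2} = 0
g(8) = mex{1,2,3} = 0
g(9) = mex{0,2,3} = 1
g(10) = mex{0,2} = 1
g(11) = mex{0,1,3} = 2
g(12) = mex{0,1} = 2
g(13) = mex{0,1,2} = 3
g(14) = mex{1,2} = 0
So g(14) = 0.

0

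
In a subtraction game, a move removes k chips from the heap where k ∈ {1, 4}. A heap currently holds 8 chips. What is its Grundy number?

1

Compute g(0), g(1), … for moves {1, 4}:
k:     0  1  2  3  4  5  6  7  8
g(k):  0  1  0  1  2  0  1  0  1
So g(8) = 1.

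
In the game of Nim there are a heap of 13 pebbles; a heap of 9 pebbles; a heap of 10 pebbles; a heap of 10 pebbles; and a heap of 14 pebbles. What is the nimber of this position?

Write each in binary and XOR column by column:
  1101  (13)
  1001  (9)
  1010  (10)
  1010  (10)
  1110  (14)
  ----
  1010  (10)

10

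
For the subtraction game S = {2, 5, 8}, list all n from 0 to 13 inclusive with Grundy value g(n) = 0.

Compute g(0), g(1), … for moves {2, 5, 8}:
k:     0  1  2  3  4  5  6  7  8  9 10 11 12 13
g(k):  0  0  1  1  0  2  1  0  2  1  0  0  1  1
The P-positions (g = 0) in 0..13 are 0, 1, 4, 7, 10, 11.

0, 1, 4, 7, 10, 11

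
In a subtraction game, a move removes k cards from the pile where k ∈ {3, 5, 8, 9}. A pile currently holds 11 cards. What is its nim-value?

3

Build the Grundy sequence with g(k) = mex{g(k−s) : s ∈ {3, 5, 8, 9}, s ≤ k}:
k:     0  1  2  3  4  5  6  7  8  9 10 11
g(k):  0  0  0  1  1  1  2  2  2  3  3  3
So g(11) = 3.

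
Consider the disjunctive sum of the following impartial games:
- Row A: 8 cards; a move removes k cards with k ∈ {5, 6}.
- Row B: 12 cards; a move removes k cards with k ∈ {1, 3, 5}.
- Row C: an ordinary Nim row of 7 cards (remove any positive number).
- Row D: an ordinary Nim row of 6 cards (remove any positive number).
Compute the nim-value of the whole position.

Build the Grundy sequence for row A with g(k) = mex{g(k−s) : s ∈ {5, 6}, s ≤ k}:
g(0) = mex{} = 0
g(1) = mex{} = 0
g(2) = mex{} = 0
g(3) = mex{} = 0
g(4) = mex{} = 0
g(5) = mex{0} = 1
g(6) = mex{0} = 1
g(7) = mex{0} = 1
g(8) = mex{0} = 1
So g(8) = 1.
Grundy values for row B (subtraction set {1, 3, 5}):
k:     0  1  2  3  4  5  6  7  8  9 10 11 12
g(k):  0  1  0  1  0  1  0  1  0  1  0  1  0
So g(12) = 0.
Row C is a plain Nim row of size 7, so its Grundy value is 7.
Row D is a plain Nim row of size 6, so its Grundy value is 6.
The value of a disjunctive sum is the nim-sum of the parts.
Combined value = 1 ⊕ 0 ⊕ 7 ⊕ 6 = 0.

0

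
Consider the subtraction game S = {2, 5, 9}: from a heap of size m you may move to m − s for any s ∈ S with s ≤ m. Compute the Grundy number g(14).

0

Build the Grundy sequence with g(k) = mex{g(k−s) : s ∈ {2, 5, 9}, s ≤ k}:
g(0) = mex{} = 0
g(1) = mex{} = 0
g(2) = mex{0} = 1
g(3) = mex{0} = 1
g(4) = mex{1} = 0
g(5) = mex{0,1} = 2
g(6) = mex{0} = 1
g(7) = mex{1,2} = 0
g(8) = mex{1} = 0
g(9) = mex{0} = 1
g(10) = mex{0,2} = 1
g(11) = mex{1} = 0
g(12) = mex{0,1} = 2
g(13) = mex{0} = 1
g(14) = mex{1,2} = 0
So g(14) = 0.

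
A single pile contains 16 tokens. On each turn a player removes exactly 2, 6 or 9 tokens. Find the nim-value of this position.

Build the Grundy sequence with g(k) = mex{g(k−s) : s ∈ {2, 6, 9}, s ≤ k}:
k:     0  1  2  3  4  5  6  7  8  9 10 11 12 13 14 15 16
g(k):  0  0  1  1  0  0  1  1  0  2  1  3  0  2  1  0  0
So g(16) = 0.

0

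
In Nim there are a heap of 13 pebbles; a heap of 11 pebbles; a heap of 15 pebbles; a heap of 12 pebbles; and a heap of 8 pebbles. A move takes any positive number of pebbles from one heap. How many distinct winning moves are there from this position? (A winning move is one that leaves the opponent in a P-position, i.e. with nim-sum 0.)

Write each in binary and XOR column by column:
  1101  (13)
  1011  (11)
  1111  (15)
  1100  (12)
  1000  (8)
  ----
  1101  (13)
The overall nim-sum is X = 13. A heap of size p has a winning move iff p XOR X < p (reduce it to p XOR X).
  13: 13 XOR 13 = 0 < 13 — winning move (to 0).
  11: 11 XOR 13 = 6 < 11 — winning move (to 6).
  15: 15 XOR 13 = 2 < 15 — winning move (to 2).
  12: 12 XOR 13 = 1 < 12 — winning move (to 1).
  8: 8 XOR 13 = 5 < 8 — winning move (to 5).
That gives 5 winning moves.

5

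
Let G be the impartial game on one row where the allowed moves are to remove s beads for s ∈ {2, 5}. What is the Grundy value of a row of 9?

Build the Grundy sequence with g(k) = mex{g(k−s) : s ∈ {2, 5}, s ≤ k}:
g(0) = mex{} = 0
g(1) = mex{} = 0
g(2) = mex{0} = 1
g(3) = mex{0} = 1
g(4) = mex{1} = 0
g(5) = mex{0,1} = 2
g(6) = mex{0} = 1
g(7) = mex{1,2} = 0
g(8) = mex{1} = 0
g(9) = mex{0} = 1
So g(9) = 1.

1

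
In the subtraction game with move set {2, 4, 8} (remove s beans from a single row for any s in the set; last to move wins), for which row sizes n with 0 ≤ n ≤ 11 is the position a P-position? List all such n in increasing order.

0, 1, 6, 7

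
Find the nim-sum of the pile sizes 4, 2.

6

Compute the nim-sum pairwise:
4 XOR 2 = 6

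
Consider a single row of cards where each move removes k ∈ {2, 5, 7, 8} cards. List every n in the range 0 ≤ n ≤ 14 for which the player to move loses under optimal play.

0, 1, 4, 10, 13, 14

Build the Grundy sequence with g(k) = mex{g(k−s) : s ∈ {2, 5, 7, 8}, s ≤ k}:
g(0) = mex{} = 0
g(1) = mex{} = 0
g(2) = mex{0} = 1
g(3) = mex{0} = 1
g(4) = mex{1} = 0
g(5) = mex{0,1} = 2
g(6) = mex{0} = 1
g(7) = mex{0,1,2} = 3
g(8) = mex{0,1} = 2
g(9) = mex{0,1,3} = 2
g(10) = mex{1,2} = 0
g(11) = mex{0,1,2} = 3
g(12) = mex{0,2,3} = 1
g(13) = mex{1,2,3} = 0
g(14) = mex{1,2,3} = 0
The P-positions (g = 0) in 0..14 are 0, 1, 4, 10, 13, 14.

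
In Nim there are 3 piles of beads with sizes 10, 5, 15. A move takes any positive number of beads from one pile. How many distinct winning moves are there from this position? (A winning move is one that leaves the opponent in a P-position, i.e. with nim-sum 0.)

0

Nim-sum: 10 ⊕ 5 ⊕ 15 = 0.
The nim-sum is already 0, so every move leaves a nonzero nim-sum — there are no winning moves.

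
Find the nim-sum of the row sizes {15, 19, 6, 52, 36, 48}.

In binary:
  001111  (15)
  010011  (19)
  000110  (6)
  110100  (52)
  100100  (36)
  110000  (48)
  ------
  111010  (58)

58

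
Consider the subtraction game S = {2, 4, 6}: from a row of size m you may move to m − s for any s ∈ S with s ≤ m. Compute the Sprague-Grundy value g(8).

0

Compute g(0), g(1), … for moves {2, 4, 6}:
k:     0  1  2  3  4  5  6  7  8
g(k):  0  0  1  1  2  2  3  3  0
So g(8) = 0.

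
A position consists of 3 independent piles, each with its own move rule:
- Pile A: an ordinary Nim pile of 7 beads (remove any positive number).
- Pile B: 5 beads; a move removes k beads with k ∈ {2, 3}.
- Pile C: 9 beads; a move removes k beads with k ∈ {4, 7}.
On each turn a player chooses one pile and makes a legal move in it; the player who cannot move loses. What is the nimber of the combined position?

5

Pile A is a plain Nim pile of size 7, so its Grundy value is 7.
Build the Grundy sequence for pile B with g(k) = mex{g(k−s) : s ∈ {2, 3}, s ≤ k}:
g(0) = mex{} = 0
g(1) = mex{} = 0
g(2) = mex{0} = 1
g(3) = mex{0} = 1
g(4) = mex{0,1} = 2
g(5) = mex{1} = 0
So g(5) = 0.
Build the Grundy sequence for pile C with g(k) = mex{g(k−s) : s ∈ {4, 7}, s ≤ k}:
k:     0  1  2  3  4  5  6  7  8  9
g(k):  0  0  0  0  1  1  1  1  2  2
So g(9) = 2.
The value of a disjunctive sum is the nim-sum of the parts.
Combined value = 7 ⊕ 0 ⊕ 2 = 5.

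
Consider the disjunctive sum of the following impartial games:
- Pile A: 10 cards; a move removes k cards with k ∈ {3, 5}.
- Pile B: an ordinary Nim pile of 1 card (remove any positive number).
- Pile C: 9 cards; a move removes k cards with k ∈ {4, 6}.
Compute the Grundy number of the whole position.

3

Grundy values for pile A (subtraction set {3, 5}):
g(0) = mex{} = 0
g(1) = mex{} = 0
g(2) = mex{} = 0
g(3) = mex{0} = 1
g(4) = mex{0} = 1
g(5) = mex{0} = 1
g(6) = mex{0,1} = 2
g(7) = mex{0,1} = 2
g(8) = mex{1} = 0
g(9) = mex{1,2} = 0
g(10) = mex{1,2} = 0
So g(10) = 0.
Pile B is a plain Nim pile of size 1, so its Grundy value is 1.
Build the Grundy sequence for pile C with g(k) = mex{g(k−s) : s ∈ {4, 6}, s ≤ k}:
g(0) = mex{} = 0
g(1) = mex{} = 0
g(2) = mex{} = 0
g(3) = mex{} = 0
g(4) = mex{0} = 1
g(5) = mex{0} = 1
g(6) = mex{0} = 1
g(7) = mex{0} = 1
g(8) = mex{0,1} = 2
g(9) = mex{0,1} = 2
So g(9) = 2.
The value of a disjunctive sum is the nim-sum of the parts.
Combined value = 0 ⊕ 1 ⊕ 2 = 3.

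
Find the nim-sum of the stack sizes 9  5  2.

14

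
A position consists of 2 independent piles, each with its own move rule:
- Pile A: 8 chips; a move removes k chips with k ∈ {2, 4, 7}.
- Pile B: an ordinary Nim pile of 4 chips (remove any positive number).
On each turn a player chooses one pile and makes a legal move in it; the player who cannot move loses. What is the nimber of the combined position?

5

Grundy values for pile A (subtraction set {2, 4, 7}):
g(0) = mex{} = 0
g(1) = mex{} = 0
g(2) = mex{0} = 1
g(3) = mex{0} = 1
g(4) = mex{0,1} = 2
g(5) = mex{0,1} = 2
g(6) = mex{1,2} = 0
g(7) = mex{0,1,2} = 3
g(8) = mex{0,2} = 1
So g(8) = 1.
Pile B is a plain Nim pile of size 4, so its Grundy value is 4.
The value of a disjunctive sum is the nim-sum of the parts.
Combined value = 1 ⊕ 4 = 5.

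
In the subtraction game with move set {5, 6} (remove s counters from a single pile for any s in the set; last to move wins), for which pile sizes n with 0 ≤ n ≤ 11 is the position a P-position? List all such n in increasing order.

0, 1, 2, 3, 4, 11

Grundy values for subtraction set {5, 6}:
k:     0  1  2  3  4  5  6  7  8  9 10 11
g(k):  0  0  0  0  0  1  1  1  1  1  2  0
The P-positions (g = 0) in 0..11 are 0, 1, 2, 3, 4, 11.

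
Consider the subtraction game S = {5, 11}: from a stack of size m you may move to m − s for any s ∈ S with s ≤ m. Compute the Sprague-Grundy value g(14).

2

Build the Grundy sequence with g(k) = mex{g(k−s) : s ∈ {5, 11}, s ≤ k}:
k:     0  1  2  3  4  5  6  7  8  9 10 11 12 13 14
g(k):  0  0  0  0  0  1  1  1  1  1  0  2  2  2  2
So g(14) = 2.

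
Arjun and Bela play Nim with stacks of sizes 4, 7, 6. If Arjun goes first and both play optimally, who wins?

Nim-sum: 4 XOR 7 XOR 6 = 5.
The nim-sum is 5 ≠ 0, so this is an N-position: the player to move can win; Arjun has a winning move.

Arjun wins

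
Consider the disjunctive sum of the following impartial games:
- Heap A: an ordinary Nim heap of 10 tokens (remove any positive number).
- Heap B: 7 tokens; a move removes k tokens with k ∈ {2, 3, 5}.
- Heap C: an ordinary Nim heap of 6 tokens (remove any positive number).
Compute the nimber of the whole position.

Heap A is a plain Nim heap of size 10, so its Grundy value is 10.
Build the Grundy sequence for heap B with g(k) = mex{g(k−s) : s ∈ {2, 3, 5}, s ≤ k}:
g(0) = mex{} = 0
g(1) = mex{} = 0
g(2) = mex{0} = 1
g(3) = mex{0} = 1
g(4) = mex{0,1} = 2
g(5) = mex{0,1} = 2
g(6) = mex{0,1,2} = 3
g(7) = mex{1,2} = 0
So g(7) = 0.
Heap C is a plain Nim heap of size 6, so its Grundy value is 6.
By the Sprague-Grundy theorem, the Grundy value of a sum of independent games is the XOR of the component values.
Combined value = 10 XOR 0 XOR 6 = 12.

12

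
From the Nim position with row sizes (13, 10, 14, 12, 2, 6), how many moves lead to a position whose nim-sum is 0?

1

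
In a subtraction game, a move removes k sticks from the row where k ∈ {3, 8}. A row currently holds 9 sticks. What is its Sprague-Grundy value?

1

Build the Grundy sequence with g(k) = mex{g(k−s) : s ∈ {3, 8}, s ≤ k}:
g(0) = mex{} = 0
g(1) = mex{} = 0
g(2) = mex{} = 0
g(3) = mex{0} = 1
g(4) = mex{0} = 1
g(5) = mex{0} = 1
g(6) = mex{1} = 0
g(7) = mex{1} = 0
g(8) = mex{0,1} = 2
g(9) = mex{0} = 1
So g(9) = 1.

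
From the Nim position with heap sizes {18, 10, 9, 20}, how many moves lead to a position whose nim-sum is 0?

Compute the nim-sum pairwise:
18 ⊕ 10 = 24
24 ⊕ 9 = 17
17 ⊕ 20 = 5
The overall nim-sum is X = 5. A heap of size p has a winning move iff p XOR X < p (reduce it to p XOR X).
  18: 18 XOR 5 = 23 ≥ 18 — no move.
  10: 10 XOR 5 = 15 ≥ 10 — no move.
  9: 9 XOR 5 = 12 ≥ 9 — no move.
  20: 20 XOR 5 = 17 < 20 — winning move (to 17).
That gives 1 winning move.

1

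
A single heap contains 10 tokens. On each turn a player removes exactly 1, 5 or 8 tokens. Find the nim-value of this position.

2

Grundy values for subtraction set {1, 5, 8}:
g(0) = mex{} = 0
g(1) = mex{0} = 1
g(2) = mex{1} = 0
g(3) = mex{0} = 1
g(4) = mex{1} = 0
g(5) = mex{0} = 1
g(6) = mex{1} = 0
g(7) = mex{0} = 1
g(8) = mex{0,1} = 2
g(9) = mex{0,1,2} = 3
g(10) = mex{0,1,3} = 2
So g(10) = 2.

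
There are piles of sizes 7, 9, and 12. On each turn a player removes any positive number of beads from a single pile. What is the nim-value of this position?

2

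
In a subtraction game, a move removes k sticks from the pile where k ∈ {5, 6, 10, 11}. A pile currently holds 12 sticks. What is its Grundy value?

2

Compute g(0), g(1), … for moves {5, 6, 10, 11}:
g(0) = mex{} = 0
g(1) = mex{} = 0
g(2) = mex{} = 0
g(3) = mex{} = 0
g(4) = mex{} = 0
g(5) = mex{0} = 1
g(6) = mex{0} = 1
g(7) = mex{0} = 1
g(8) = mex{0} = 1
g(9) = mex{0} = 1
g(10) = mex{0,1} = 2
g(11) = mex{0,1} = 2
g(12) = mex{0,1} = 2
So g(12) = 2.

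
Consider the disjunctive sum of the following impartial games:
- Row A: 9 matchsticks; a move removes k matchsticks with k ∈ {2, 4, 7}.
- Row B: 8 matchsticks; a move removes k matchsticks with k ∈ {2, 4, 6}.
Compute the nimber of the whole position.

Grundy values for row A (subtraction set {2, 4, 7}):
k:     0  1  2  3  4  5  6  7  8  9
g(k):  0  0  1  1  2  2  0  3  1  0
So g(9) = 0.
Grundy values for row B (subtraction set {2, 4, 6}):
k:     0  1  2  3  4  5  6  7  8
g(k):  0  0  1  1  2  2  3  3  0
So g(8) = 0.
By the Sprague-Grundy theorem, the Grundy value of a sum of independent games is the XOR of the component values.
Combined value = 0 XOR 0 = 0.

0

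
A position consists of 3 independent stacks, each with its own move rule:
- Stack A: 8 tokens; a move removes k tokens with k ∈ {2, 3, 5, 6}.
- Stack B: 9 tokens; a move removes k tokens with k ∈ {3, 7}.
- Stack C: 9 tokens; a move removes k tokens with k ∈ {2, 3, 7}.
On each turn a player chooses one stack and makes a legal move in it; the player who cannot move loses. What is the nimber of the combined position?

3

For stack A, compute g(0), g(1), … with moves {2, 3, 5, 6}:
k:     0  1  2  3  4  5  6  7  8
g(k):  0  0  1  1  2  2  3  3  0
So g(8) = 0.
Build the Grundy sequence for stack B with g(k) = mex{g(k−s) : s ∈ {3, 7}, s ≤ k}:
g(0) = mex{} = 0
g(1) = mex{} = 0
g(2) = mex{} = 0
g(3) = mex{0} = 1
g(4) = mex{0} = 1
g(5) = mex{0} = 1
g(6) = mex{1} = 0
g(7) = mex{0,1} = 2
g(8) = mex{0,1} = 2
g(9) = mex{0} = 1
So g(9) = 1.
For stack C, compute g(0), g(1), … with moves {2, 3, 7}:
k:     0  1  2  3  4  5  6  7  8  9
g(k):  0  0  1  1  2  0  0  1  1  2
So g(9) = 2.
By the Sprague-Grundy theorem, the Grundy value of a sum of independent games is the XOR of the component values.
Combined value = 0 XOR 1 XOR 2 = 3.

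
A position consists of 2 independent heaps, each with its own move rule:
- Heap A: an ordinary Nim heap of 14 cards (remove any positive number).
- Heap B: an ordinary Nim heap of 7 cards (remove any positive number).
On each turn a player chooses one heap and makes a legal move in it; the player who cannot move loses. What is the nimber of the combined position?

9

Heap A is a plain Nim heap of size 14, so its Grundy value is 14.
Heap B is a plain Nim heap of size 7, so its Grundy value is 7.
By the Sprague-Grundy theorem, the Grundy value of a sum of independent games is the XOR of the component values.
Combined value = 14 XOR 7 = 9.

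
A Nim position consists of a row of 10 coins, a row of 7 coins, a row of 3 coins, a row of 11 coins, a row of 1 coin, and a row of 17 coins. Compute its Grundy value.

21

Nim-sum: 10 ^ 7 ^ 3 ^ 11 ^ 1 ^ 17 = 21.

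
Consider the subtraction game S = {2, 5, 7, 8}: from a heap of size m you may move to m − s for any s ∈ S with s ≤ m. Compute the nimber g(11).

3

Grundy values for subtraction set {2, 5, 7, 8}:
k:     0  1  2  3  4  5  6  7  8  9 10 11
g(k):  0  0  1  1  0  2  1  3  2  2  0  3
So g(11) = 3.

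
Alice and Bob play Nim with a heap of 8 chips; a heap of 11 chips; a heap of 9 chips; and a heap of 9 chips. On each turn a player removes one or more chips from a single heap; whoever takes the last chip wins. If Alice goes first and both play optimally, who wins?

Alice wins

Nim-sum: 8 XOR 11 XOR 9 XOR 9 = 3.
The nim-sum is 3 ≠ 0, so this is an N-position: the player to move can win; Alice has a winning move.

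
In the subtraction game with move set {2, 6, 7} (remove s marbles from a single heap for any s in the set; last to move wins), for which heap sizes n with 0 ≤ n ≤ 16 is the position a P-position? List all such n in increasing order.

0, 1, 4, 5, 9, 13, 14

Compute g(0), g(1), … for moves {2, 6, 7}:
k:     0  1  2  3  4  5  6  7  8  9 10 11 12 13 14 15 16
g(k):  0  0  1  1  0  0  1  1  2  0  3  1  2  0  0  1  1
The P-positions (g = 0) in 0..16 are 0, 1, 4, 5, 9, 13, 14.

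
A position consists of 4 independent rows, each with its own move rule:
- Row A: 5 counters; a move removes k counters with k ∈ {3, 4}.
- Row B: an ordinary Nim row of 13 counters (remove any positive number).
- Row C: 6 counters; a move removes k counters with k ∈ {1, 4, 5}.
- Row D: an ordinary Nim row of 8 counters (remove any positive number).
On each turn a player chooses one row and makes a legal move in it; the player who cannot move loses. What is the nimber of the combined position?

For row A, compute g(0), g(1), … with moves {3, 4}:
k:     0  1  2  3  4  5
g(k):  0  0  0  1  1  1
So g(5) = 1.
Row B is a plain Nim row of size 13, so its Grundy value is 13.
For row C, compute g(0), g(1), … with moves {1, 4, 5}:
g(0) = mex{} = 0
g(1) = mex{0} = 1
g(2) = mex{1} = 0
g(3) = mex{0} = 1
g(4) = mex{0,1} = 2
g(5) = mex{0,1,2} = 3
g(6) = mex{0,1,3} = 2
So g(6) = 2.
Row D is a plain Nim row of size 8, so its Grundy value is 8.
The value of a disjunctive sum is the nim-sum of the parts.
Combined value = 1 XOR 13 XOR 2 XOR 8 = 6.

6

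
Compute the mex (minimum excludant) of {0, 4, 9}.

1

0 is in the set but 1 is not, so the mex is 1.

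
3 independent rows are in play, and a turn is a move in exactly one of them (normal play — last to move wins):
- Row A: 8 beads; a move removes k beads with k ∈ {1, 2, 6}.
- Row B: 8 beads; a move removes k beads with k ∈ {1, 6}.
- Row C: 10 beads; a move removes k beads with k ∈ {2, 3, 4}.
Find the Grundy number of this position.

Build the Grundy sequence for row A with g(k) = mex{g(k−s) : s ∈ {1, 2, 6}, s ≤ k}:
k:     0  1  2  3  4  5  6  7  8
g(k):  0  1  2  0  1  2  3  0  1
So g(8) = 1.
Build the Grundy sequence for row B with g(k) = mex{g(k−s) : s ∈ {1, 6}, s ≤ k}:
k:     0  1  2  3  4  5  6  7  8
g(k):  0  1  0  1  0  1  2  0  1
So g(8) = 1.
For row C, compute g(0), g(1), … with moves {2, 3, 4}:
k:     0  1  2  3  4  5  6  7  8  9 10
g(k):  0  0  1  1  2  2  0  0  1  1  2
So g(10) = 2.
The value of a disjunctive sum is the nim-sum of the parts.
Combined value = 1 ⊕ 1 ⊕ 2 = 2.

2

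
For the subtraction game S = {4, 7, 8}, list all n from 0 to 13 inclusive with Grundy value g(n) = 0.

Compute g(0), g(1), … for moves {4, 7, 8}:
k:     0  1  2  3  4  5  6  7  8  9 10 11 12 13
g(k):  0  0  0  0  1  1  1  1  2  2  2  2  0  0
The P-positions (g = 0) in 0..13 are 0, 1, 2, 3, 12, 13.

0, 1, 2, 3, 12, 13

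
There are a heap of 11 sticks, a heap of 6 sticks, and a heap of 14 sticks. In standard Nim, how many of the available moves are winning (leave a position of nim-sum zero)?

3

Nim-sum: 11 ⊕ 6 ⊕ 14 = 3.
The overall nim-sum is X = 3. A heap of size p has a winning move iff p XOR X < p (reduce it to p XOR X).
  11: 11 XOR 3 = 8 < 11 — winning move (to 8).
  6: 6 XOR 3 = 5 < 6 — winning move (to 5).
  14: 14 XOR 3 = 13 < 14 — winning move (to 13).
That gives 3 winning moves.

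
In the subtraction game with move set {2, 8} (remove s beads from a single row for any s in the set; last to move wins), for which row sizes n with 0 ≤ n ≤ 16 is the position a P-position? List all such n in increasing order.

Compute g(0), g(1), … for moves {2, 8}:
k:     0  1  2  3  4  5  6  7  8  9 10 11 12 13 14 15 16
g(k):  0  0  1  1  0  0  1  1  2  2  0  0  1  1  0  0  1
The P-positions (g = 0) in 0..16 are 0, 1, 4, 5, 10, 11, 14, 15.

0, 1, 4, 5, 10, 11, 14, 15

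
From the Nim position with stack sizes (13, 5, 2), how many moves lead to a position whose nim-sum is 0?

Compute the nim-sum pairwise:
13 ⊕ 5 = 8
8 ⊕ 2 = 10
The overall nim-sum is X = 10. A stack of size p has a winning move iff p XOR X < p (reduce it to p XOR X).
  13: 13 XOR 10 = 7 < 13 — winning move (to 7).
  5: 5 XOR 10 = 15 ≥ 5 — no move.
  2: 2 XOR 10 = 8 ≥ 2 — no move.
That gives 1 winning move.

1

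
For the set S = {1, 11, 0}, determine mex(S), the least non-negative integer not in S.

2

The values 0, 1 are all present; 2 is the first non-negative integer missing from the set.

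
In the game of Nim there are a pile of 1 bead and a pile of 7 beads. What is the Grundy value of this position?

6

Nim-sum: 1 ⊕ 7 = 6.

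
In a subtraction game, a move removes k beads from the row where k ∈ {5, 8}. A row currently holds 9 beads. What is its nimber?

1

Build the Grundy sequence with g(k) = mex{g(k−s) : s ∈ {5, 8}, s ≤ k}:
k:     0  1  2  3  4  5  6  7  8  9
g(k):  0  0  0  0  0  1  1  1  1  1
So g(9) = 1.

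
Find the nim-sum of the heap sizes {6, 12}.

Write each in binary and XOR column by column:
  0110  (6)
  1100  (12)
  ----
  1010  (10)

10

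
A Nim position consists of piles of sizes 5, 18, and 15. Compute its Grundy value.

24

Nim-sum: 5 XOR 18 XOR 15 = 24.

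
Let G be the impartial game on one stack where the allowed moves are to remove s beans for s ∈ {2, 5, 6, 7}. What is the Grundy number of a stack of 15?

Grundy values for subtraction set {2, 5, 6, 7}:
k:     0  1  2  3  4  5  6  7  8  9 10 11 12 13 14 15
g(k):  0  0  1  1  0  2  1  3  2  2  3  3  0  0  1  1
So g(15) = 1.

1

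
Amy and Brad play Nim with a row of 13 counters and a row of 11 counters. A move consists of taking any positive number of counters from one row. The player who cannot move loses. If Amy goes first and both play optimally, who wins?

Amy wins

Nim-sum: 13 ^ 11 = 6.
The nim-sum is 6 ≠ 0, so this is an N-position: the player to move can win; Amy has a winning move.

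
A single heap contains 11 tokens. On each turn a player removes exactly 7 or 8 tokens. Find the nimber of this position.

Compute g(0), g(1), … for moves {7, 8}:
k:     0  1  2  3  4  5  6  7  8  9 10 11
g(k):  0  0  0  0  0  0  0  1  1  1  1  1
So g(11) = 1.

1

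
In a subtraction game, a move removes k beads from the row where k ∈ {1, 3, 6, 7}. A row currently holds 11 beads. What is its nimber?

3

Build the Grundy sequence with g(k) = mex{g(k−s) : s ∈ {1, 3, 6, 7}, s ≤ k}:
k:     0  1  2  3  4  5  6  7  8  9 10 11
g(k):  0  1  0  1  0  1  2  3  2  3  2  3
So g(11) = 3.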